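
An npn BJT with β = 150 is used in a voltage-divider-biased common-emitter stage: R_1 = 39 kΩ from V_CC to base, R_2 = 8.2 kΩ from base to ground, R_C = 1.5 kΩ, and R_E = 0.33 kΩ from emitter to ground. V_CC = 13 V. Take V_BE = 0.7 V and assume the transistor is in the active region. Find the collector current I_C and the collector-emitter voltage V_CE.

I_C ≈ 4.1 mA, V_CE ≈ 5.4 V

Thevenize the base divider: V_Th = V_CC·R_2/(R_1+R_2) = 13×8.2/47.2 = 2.26 V, R_Th = R_1‖R_2 = 6.78 kΩ.
Base-emitter loop: V_Th = I_B·R_Th + V_BE + (β+1)I_B·R_E, so I_B = (2.26 − 0.7) / (6.78 + 151×0.33) = 0.0275 mA.
I_C = β·I_B = 150×0.0275 = 4.13 mA, and I_E = (β+1)I_B = 4.16 mA.
V_CE = V_CC − I_C·R_C − I_E·R_E = 13 − 4.13×1.5 − 4.16×0.33 = 5.43 V.
V_CE = 5.43 V > 0.2 V confirms active-region operation.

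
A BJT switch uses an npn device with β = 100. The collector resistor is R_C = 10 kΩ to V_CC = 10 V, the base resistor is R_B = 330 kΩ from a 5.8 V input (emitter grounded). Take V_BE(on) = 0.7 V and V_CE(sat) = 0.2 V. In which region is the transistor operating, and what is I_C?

Assume active: I_B = (5.8 − 0.7)/330 = 0.0155 mA, giving I_C = β·I_B = 1.55 mA.
But then V_CE = 10 − 1.55×10 = -5.45 V < V_CE(sat) = 0.2 V — impossible in the active region.
So the transistor is saturated. With V_CE = 0.2 V, I_C = (V_CC − 0.2)/R_C = 9.8/10 = 0.98 mA.
Check: β·I_B = 1.55 mA > I_C = 0.98 mA, confirming saturation.

saturation; I_C ≈ 0.98 mA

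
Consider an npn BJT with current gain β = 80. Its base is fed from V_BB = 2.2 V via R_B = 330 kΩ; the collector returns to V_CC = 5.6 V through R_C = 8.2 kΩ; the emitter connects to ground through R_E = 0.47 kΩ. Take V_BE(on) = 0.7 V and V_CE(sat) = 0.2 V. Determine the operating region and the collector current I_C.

active; I_C ≈ 0.33 mA

Assume active. Base-emitter loop: I_B = (V_BB − V_BE)/(R_B + (β+1)R_E) = (2.2 − 0.7)/(330 + 81×0.47) = 0.00408 mA.
I_C = β·I_B = 80×0.00408 = 0.326 mA.
V_CE = V_CC − I_C·R_C − I_E·R_E = 5.6 − 0.326×8.2 − 0.33×0.47 = 2.77 V > V_CE(sat), so the active-region assumption holds.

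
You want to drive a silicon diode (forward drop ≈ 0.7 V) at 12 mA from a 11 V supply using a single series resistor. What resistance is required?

The resistor drops V_S − V_D = 11 − 0.7 = 10.3 V at 12 mA.
R = 10.3 V / 12 mA = 0.858 kΩ.

R ≈ 0.86 kΩ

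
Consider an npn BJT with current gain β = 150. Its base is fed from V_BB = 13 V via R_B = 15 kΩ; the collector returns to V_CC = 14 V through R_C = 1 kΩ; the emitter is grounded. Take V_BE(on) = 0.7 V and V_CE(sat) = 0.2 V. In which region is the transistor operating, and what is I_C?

saturation; I_C ≈ 14 mA

Assume active: I_B = (13 − 0.7)/15 = 0.82 mA, giving I_C = β·I_B = 123 mA.
But then V_CE = 14 − 123×1 = -109 V < V_CE(sat) = 0.2 V — impossible in the active region.
So the transistor is saturated. With V_CE = 0.2 V, I_C = (V_CC − 0.2)/R_C = 13.8/1 = 13.8 mA.
Check: β·I_B = 123 mA > I_C = 13.8 mA, confirming saturation.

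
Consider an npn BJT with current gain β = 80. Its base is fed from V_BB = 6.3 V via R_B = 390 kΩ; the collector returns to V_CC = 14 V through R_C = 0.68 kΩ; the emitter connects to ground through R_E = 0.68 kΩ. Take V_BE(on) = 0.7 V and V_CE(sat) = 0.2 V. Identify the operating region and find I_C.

Assume active. Base-emitter loop: I_B = (V_BB − V_BE)/(R_B + (β+1)R_E) = (6.3 − 0.7)/(390 + 81×0.68) = 0.0126 mA.
I_C = β·I_B = 80×0.0126 = 1.01 mA.
V_CE = V_CC − I_C·R_C − I_E·R_E = 14 − 1.01×0.68 − 1.02×0.68 = 12.6 V > V_CE(sat), so the active-region assumption holds.

active; I_C ≈ 1 mA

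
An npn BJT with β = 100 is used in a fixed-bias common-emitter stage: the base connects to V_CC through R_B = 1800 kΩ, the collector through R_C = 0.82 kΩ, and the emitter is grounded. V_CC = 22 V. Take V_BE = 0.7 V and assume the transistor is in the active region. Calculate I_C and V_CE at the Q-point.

Base loop: V_CC = I_B·R_B + V_BE, so I_B = (22 − 0.7)/1800 kΩ = 0.0118 mA.
In the active region I_C = β·I_B = 100 × 0.0118 = 1.18 mA.
Collector loop: V_CE = V_CC − I_C·R_C = 22 − 1.18×0.82 = 21 V.
Since V_CE = 21 V > V_CE(sat) ≈ 0.2 V, the transistor is in the active region as assumed.

I_C ≈ 1.2 mA, V_CE ≈ 21 V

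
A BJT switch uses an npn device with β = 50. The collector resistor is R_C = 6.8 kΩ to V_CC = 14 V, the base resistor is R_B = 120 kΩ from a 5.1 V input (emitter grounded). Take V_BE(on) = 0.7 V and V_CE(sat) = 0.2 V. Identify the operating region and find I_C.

Assume active. Base-emitter loop: I_B = (V_BB − V_BE)/R_B = (5.1 − 0.7)/120 = 0.0367 mA.
I_C = β·I_B = 50×0.0367 = 1.83 mA.
V_CE = V_CC − I_C·R_C = 14 − 1.83×6.8 = 1.53 V > V_CE(sat), so the active-region assumption holds.

active; I_C ≈ 1.8 mA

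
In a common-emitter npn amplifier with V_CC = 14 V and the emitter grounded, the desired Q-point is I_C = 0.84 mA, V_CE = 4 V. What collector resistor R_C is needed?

R_C ≈ 12 kΩ

Collector loop: V_CC = I_C·R_C + V_CE.
R_C = (V_CC − V_CE)/I_C = (14 − 4)/0.84 = 11.9 kΩ.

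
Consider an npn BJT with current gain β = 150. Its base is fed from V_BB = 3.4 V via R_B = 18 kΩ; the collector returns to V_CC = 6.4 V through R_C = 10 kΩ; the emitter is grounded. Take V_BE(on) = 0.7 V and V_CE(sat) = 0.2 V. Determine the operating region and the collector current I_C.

saturation; I_C ≈ 0.62 mA

Assume active: I_B = (3.4 − 0.7)/18 = 0.15 mA, giving I_C = β·I_B = 22.5 mA.
But then V_CE = 6.4 − 22.5×10 = -219 V < V_CE(sat) = 0.2 V — impossible in the active region.
So the transistor is saturated. With V_CE = 0.2 V, I_C = (V_CC − 0.2)/R_C = 6.2/10 = 0.62 mA.
Check: β·I_B = 22.5 mA > I_C = 0.62 mA, confirming saturation.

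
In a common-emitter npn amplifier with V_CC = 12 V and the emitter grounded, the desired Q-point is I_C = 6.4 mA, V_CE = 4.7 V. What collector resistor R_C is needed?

R_C ≈ 1.1 kΩ

Collector loop: V_CC = I_C·R_C + V_CE.
R_C = (V_CC − V_CE)/I_C = (12 − 4.7)/6.4 = 1.14 kΩ.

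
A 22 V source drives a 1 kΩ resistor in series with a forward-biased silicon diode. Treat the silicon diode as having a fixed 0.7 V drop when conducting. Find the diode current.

I ≈ 21 mA

KVL around the loop: 22 = V_D + I·R = 0.7 + I × 1 kΩ.
So I = (22 − 0.7) / 1 kΩ = 21.3 / 1 = 21.3 mA.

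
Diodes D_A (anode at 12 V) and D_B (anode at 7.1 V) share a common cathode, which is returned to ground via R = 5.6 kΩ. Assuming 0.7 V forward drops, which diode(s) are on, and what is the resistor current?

Assume both conduct. Then node N would need to be at both 12−0.7 = 11.3 V and 7.1−0.7 = 6.4 V, which is impossible.
Assume only D_A conducts: V_N = 12 − 0.7 = 11.3 V, so I_R = 11.3/5.6 = 2.02 mA.
Check D_B: its anode-to-cathode voltage is 7.1 − 11.3 = -4.2 V < 0.7 V, so it is off. The assumption is consistent.

Only D_A conducts; I_R ≈ 2 mA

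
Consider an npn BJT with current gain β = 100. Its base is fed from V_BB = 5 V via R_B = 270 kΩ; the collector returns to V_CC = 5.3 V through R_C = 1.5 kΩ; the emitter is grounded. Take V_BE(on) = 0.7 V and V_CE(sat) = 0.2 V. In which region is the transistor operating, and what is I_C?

Assume active. Base-emitter loop: I_B = (V_BB − V_BE)/R_B = (5 − 0.7)/270 = 0.0159 mA.
I_C = β·I_B = 100×0.0159 = 1.59 mA.
V_CE = V_CC − I_C·R_C = 5.3 − 1.59×1.5 = 2.91 V > V_CE(sat), so the active-region assumption holds.

active; I_C ≈ 1.6 mA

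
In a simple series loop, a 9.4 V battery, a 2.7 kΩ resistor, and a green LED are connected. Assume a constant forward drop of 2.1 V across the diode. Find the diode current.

I ≈ 2.7 mA

KVL around the loop: 9.4 = V_D + I·R = 2.1 + I × 2.7 kΩ.
So I = (9.4 − 2.1) / 2.7 kΩ = 7.3 / 2.7 = 2.7 mA.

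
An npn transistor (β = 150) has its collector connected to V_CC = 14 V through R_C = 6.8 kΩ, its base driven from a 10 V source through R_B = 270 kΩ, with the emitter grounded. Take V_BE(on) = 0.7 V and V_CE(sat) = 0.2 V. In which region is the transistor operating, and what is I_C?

Assume active: I_B = (10 − 0.7)/270 = 0.0344 mA, giving I_C = β·I_B = 5.17 mA.
But then V_CE = 14 − 5.17×6.8 = -21.1 V < V_CE(sat) = 0.2 V — impossible in the active region.
So the transistor is saturated. With V_CE = 0.2 V, I_C = (V_CC − 0.2)/R_C = 13.8/6.8 = 2.03 mA.
Check: β·I_B = 5.17 mA > I_C = 2.03 mA, confirming saturation.

saturation; I_C ≈ 2 mA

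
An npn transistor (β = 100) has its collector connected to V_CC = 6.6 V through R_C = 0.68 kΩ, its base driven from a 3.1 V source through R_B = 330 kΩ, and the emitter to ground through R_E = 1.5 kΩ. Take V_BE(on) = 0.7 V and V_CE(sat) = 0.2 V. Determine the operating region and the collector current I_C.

Assume active. Base-emitter loop: I_B = (V_BB − V_BE)/(R_B + (β+1)R_E) = (3.1 − 0.7)/(330 + 101×1.5) = 0.00498 mA.
I_C = β·I_B = 100×0.00498 = 0.498 mA.
V_CE = V_CC − I_C·R_C − I_E·R_E = 6.6 − 0.498×0.68 − 0.503×1.5 = 5.51 V > V_CE(sat), so the active-region assumption holds.

active; I_C ≈ 0.5 mA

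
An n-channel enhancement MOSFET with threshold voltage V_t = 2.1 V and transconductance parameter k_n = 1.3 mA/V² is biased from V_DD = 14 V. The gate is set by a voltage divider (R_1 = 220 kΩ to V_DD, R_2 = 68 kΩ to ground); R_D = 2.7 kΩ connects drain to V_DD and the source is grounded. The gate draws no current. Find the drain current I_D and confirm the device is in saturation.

V_G = V_DD·R_2/(R_1+R_2) = 14×68/288 = 3.31 V. With the source grounded, V_GS = V_G = 3.31 V.
Assume saturation: I_D = (k_n/2)(V_GS − V_t)² = (1.3/2)×(3.31 − 2.1)² = 0.65×1.21² = 0.945 mA.
V_DS = V_DD − I_D·R_D = 14 − 0.945×2.7 = 11.4 V.
Saturation requires V_DS ≥ V_GS − V_t = 1.21 V; 11.4 ≥ 1.21 ✓.

I_D ≈ 0.94 mA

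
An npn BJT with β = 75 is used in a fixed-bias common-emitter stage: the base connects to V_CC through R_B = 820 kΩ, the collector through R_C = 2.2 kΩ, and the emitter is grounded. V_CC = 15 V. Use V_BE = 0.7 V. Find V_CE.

V_CE ≈ 12 V

Base loop: V_CC = I_B·R_B + V_BE, so I_B = (15 − 0.7)/820 kΩ = 0.0174 mA.
In the active region I_C = β·I_B = 75 × 0.0174 = 1.31 mA.
Collector loop: V_CE = V_CC − I_C·R_C = 15 − 1.31×2.2 = 12.1 V.
Since V_CE = 12.1 V > V_CE(sat) ≈ 0.2 V, the transistor is in the active region as assumed.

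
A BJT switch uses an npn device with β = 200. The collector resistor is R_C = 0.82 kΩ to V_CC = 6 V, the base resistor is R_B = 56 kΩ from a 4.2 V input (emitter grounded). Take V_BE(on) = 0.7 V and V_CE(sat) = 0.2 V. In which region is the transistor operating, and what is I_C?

Assume active: I_B = (4.2 − 0.7)/56 = 0.0625 mA, giving I_C = β·I_B = 12.5 mA.
But then V_CE = 6 − 12.5×0.82 = -4.25 V < V_CE(sat) = 0.2 V — impossible in the active region.
So the transistor is saturated. With V_CE = 0.2 V, I_C = (V_CC − 0.2)/R_C = 5.8/0.82 = 7.07 mA.
Check: β·I_B = 12.5 mA > I_C = 7.07 mA, confirming saturation.

saturation; I_C ≈ 7.1 mA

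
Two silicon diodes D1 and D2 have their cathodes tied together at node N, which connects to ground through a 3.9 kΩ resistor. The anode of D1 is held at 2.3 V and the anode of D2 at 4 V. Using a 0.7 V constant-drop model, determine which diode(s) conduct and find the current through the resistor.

Only D2 conducts; I_R ≈ 0.85 mA

Assume both conduct. Then node N would need to be at both 2.3−0.7 = 1.6 V and 4−0.7 = 3.3 V, which is impossible.
Assume only D2 conducts: V_N = 4 − 0.7 = 3.3 V, so I_R = 3.3/3.9 = 0.846 mA.
Check D1: its anode-to-cathode voltage is 2.3 − 3.3 = -1 V < 0.7 V, so it is off. The assumption is consistent.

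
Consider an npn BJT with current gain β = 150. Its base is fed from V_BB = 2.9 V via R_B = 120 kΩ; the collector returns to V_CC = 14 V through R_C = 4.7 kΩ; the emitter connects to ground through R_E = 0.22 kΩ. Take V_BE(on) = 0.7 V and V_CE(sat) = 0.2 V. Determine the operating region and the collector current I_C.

active; I_C ≈ 2.2 mA

Assume active. Base-emitter loop: I_B = (V_BB − V_BE)/(R_B + (β+1)R_E) = (2.9 − 0.7)/(120 + 151×0.22) = 0.0144 mA.
I_C = β·I_B = 150×0.0144 = 2.15 mA.
V_CE = V_CC − I_C·R_C − I_E·R_E = 14 − 2.15×4.7 − 2.17×0.22 = 3.4 V > V_CE(sat), so the active-region assumption holds.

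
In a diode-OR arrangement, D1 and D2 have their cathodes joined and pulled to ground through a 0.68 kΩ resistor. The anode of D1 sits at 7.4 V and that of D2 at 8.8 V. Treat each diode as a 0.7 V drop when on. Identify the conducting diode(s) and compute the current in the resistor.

Assume both conduct. Then node N would need to be at both 7.4−0.7 = 6.7 V and 8.8−0.7 = 8.1 V, which is impossible.
Assume only D2 conducts: V_N = 8.8 − 0.7 = 8.1 V, so I_R = 8.1/0.68 = 11.9 mA.
Check D1: its anode-to-cathode voltage is 7.4 − 8.1 = -0.7 V < 0.7 V, so it is off. The assumption is consistent.

Only D2 conducts; I_R ≈ 12 mA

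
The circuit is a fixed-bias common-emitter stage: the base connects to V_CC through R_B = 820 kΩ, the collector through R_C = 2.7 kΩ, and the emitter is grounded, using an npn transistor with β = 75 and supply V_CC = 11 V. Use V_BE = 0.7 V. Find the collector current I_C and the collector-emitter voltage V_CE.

I_C ≈ 0.94 mA, V_CE ≈ 8.5 V

Base loop: V_CC = I_B·R_B + V_BE, so I_B = (11 − 0.7)/820 kΩ = 0.0126 mA.
In the active region I_C = β·I_B = 75 × 0.0126 = 0.942 mA.
Collector loop: V_CE = V_CC − I_C·R_C = 11 − 0.942×2.7 = 8.46 V.
Since V_CE = 8.46 V > V_CE(sat) ≈ 0.2 V, the transistor is in the active region as assumed.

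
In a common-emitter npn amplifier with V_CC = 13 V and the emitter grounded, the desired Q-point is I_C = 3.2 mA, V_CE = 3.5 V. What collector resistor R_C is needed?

R_C ≈ 3 kΩ

Collector loop: V_CC = I_C·R_C + V_CE.
R_C = (V_CC − V_CE)/I_C = (13 − 3.5)/3.2 = 2.97 kΩ.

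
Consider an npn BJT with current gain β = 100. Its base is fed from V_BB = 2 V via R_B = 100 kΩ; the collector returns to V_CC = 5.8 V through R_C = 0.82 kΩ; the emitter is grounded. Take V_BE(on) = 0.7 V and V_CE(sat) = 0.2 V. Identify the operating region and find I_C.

Assume active. Base-emitter loop: I_B = (V_BB − V_BE)/R_B = (2 − 0.7)/100 = 0.013 mA.
I_C = β·I_B = 100×0.013 = 1.3 mA.
V_CE = V_CC − I_C·R_C = 5.8 − 1.3×0.82 = 4.73 V > V_CE(sat), so the active-region assumption holds.

active; I_C ≈ 1.3 mA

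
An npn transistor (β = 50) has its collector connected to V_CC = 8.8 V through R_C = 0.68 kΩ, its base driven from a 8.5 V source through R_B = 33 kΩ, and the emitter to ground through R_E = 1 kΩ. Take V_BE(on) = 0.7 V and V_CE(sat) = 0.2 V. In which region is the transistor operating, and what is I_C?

Assume active. Base-emitter loop: I_B = (V_BB − V_BE)/(R_B + (β+1)R_E) = (8.5 − 0.7)/(33 + 51×1) = 0.0929 mA.
I_C = β·I_B = 50×0.0929 = 4.64 mA.
V_CE = V_CC − I_C·R_C − I_E·R_E = 8.8 − 4.64×0.68 − 4.74×1 = 0.907 V > V_CE(sat), so the active-region assumption holds.

active; I_C ≈ 4.6 mA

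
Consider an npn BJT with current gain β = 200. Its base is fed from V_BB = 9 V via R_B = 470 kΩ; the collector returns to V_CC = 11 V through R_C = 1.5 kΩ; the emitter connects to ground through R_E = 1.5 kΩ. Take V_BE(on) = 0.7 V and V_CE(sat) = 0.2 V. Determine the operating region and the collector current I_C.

active; I_C ≈ 2.2 mA

Assume active. Base-emitter loop: I_B = (V_BB − V_BE)/(R_B + (β+1)R_E) = (9 − 0.7)/(470 + 201×1.5) = 0.0108 mA.
I_C = β·I_B = 200×0.0108 = 2.15 mA.
V_CE = V_CC − I_C·R_C − I_E·R_E = 11 − 2.15×1.5 − 2.16×1.5 = 4.53 V > V_CE(sat), so the active-region assumption holds.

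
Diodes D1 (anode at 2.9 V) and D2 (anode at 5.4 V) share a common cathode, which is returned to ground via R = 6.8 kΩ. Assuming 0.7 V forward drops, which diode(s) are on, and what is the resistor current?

Only D2 conducts; I_R ≈ 0.69 mA

Assume both conduct. Then node N would need to be at both 2.9−0.7 = 2.2 V and 5.4−0.7 = 4.7 V, which is impossible.
Assume only D2 conducts: V_N = 5.4 − 0.7 = 4.7 V, so I_R = 4.7/6.8 = 0.691 mA.
Check D1: its anode-to-cathode voltage is 2.9 − 4.7 = -1.8 V < 0.7 V, so it is off. The assumption is consistent.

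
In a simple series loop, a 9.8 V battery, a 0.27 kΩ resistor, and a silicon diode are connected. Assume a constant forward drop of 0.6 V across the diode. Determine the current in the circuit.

KVL around the loop: 9.8 = V_D + I·R = 0.6 + I × 0.27 kΩ.
So I = (9.8 − 0.6) / 0.27 kΩ = 9.2 / 0.27 = 34.1 mA.

I ≈ 34 mA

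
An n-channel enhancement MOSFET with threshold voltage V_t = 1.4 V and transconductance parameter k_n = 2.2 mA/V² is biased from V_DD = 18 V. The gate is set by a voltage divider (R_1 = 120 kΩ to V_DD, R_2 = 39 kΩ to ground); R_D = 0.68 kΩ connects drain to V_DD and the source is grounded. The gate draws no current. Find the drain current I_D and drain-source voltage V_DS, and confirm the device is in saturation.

V_G = V_DD·R_2/(R_1+R_2) = 18×39/159 = 4.42 V. With the source grounded, V_GS = V_G = 4.42 V.
Assume saturation: I_D = (k_n/2)(V_GS − V_t)² = (2.2/2)×(4.42 − 1.4)² = 1.1×3.02² = 10 mA.
V_DS = V_DD − I_D·R_D = 18 − 10×0.68 = 11.2 V.
Saturation requires V_DS ≥ V_GS − V_t = 3.02 V; 11.2 ≥ 3.02 ✓.

I_D ≈ 10 mA, V_DS ≈ 11 V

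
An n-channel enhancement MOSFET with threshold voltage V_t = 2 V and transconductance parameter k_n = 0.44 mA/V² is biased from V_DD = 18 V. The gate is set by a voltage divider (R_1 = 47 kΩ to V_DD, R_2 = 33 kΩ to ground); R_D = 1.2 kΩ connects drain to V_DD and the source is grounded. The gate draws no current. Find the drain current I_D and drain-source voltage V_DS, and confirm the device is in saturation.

I_D ≈ 6.5 mA, V_DS ≈ 10 V

V_G = V_DD·R_2/(R_1+R_2) = 18×33/80 = 7.42 V. With the source grounded, V_GS = V_G = 7.42 V.
Assume saturation: I_D = (k_n/2)(V_GS − V_t)² = (0.44/2)×(7.42 − 2)² = 0.22×5.42² = 6.47 mA.
V_DS = V_DD − I_D·R_D = 18 − 6.47×1.2 = 10.2 V.
Saturation requires V_DS ≥ V_GS − V_t = 5.42 V; 10.2 ≥ 5.42 ✓.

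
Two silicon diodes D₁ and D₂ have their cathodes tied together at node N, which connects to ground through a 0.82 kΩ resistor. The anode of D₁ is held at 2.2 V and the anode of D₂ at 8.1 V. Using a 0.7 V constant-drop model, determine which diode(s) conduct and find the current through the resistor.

Assume both conduct. Then node N would need to be at both 2.2−0.7 = 1.5 V and 8.1−0.7 = 7.4 V, which is impossible.
Assume only D₂ conducts: V_N = 8.1 − 0.7 = 7.4 V, so I_R = 7.4/0.82 = 9.02 mA.
Check D₁: its anode-to-cathode voltage is 2.2 − 7.4 = -5.2 V < 0.7 V, so it is off. The assumption is consistent.

Only D₂ conducts; I_R ≈ 9 mA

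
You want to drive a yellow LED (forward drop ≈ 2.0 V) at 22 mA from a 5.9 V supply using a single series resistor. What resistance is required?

The resistor drops V_S − V_D = 5.9 − 2.0 = 3.9 V at 22 mA.
R = 3.9 V / 22 mA = 0.177 kΩ.

R ≈ 0.18 kΩ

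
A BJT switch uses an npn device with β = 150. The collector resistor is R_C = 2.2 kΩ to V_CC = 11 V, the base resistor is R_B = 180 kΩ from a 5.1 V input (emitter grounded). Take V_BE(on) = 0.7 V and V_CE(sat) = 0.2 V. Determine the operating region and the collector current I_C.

Assume active. Base-emitter loop: I_B = (V_BB − V_BE)/R_B = (5.1 − 0.7)/180 = 0.0244 mA.
I_C = β·I_B = 150×0.0244 = 3.67 mA.
V_CE = V_CC − I_C·R_C = 11 − 3.67×2.2 = 2.93 V > V_CE(sat), so the active-region assumption holds.

active; I_C ≈ 3.7 mA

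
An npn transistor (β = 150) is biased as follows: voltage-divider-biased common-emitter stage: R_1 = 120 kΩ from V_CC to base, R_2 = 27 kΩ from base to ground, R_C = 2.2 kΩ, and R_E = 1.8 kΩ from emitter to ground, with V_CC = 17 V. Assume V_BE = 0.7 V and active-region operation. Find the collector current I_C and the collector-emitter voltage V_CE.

Thevenize the base divider: V_Th = V_CC·R_2/(R_1+R_2) = 17×27/147 = 3.12 V, R_Th = R_1‖R_2 = 22 kΩ.
Base-emitter loop: V_Th = I_B·R_Th + V_BE + (β+1)I_B·R_E, so I_B = (3.12 − 0.7) / (22 + 151×1.8) = 0.00824 mA.
I_C = β·I_B = 150×0.00824 = 1.24 mA, and I_E = (β+1)I_B = 1.24 mA.
V_CE = V_CC − I_C·R_C − I_E·R_E = 17 − 1.24×2.2 − 1.24×1.8 = 12 V.
V_CE = 12 V > 0.2 V confirms active-region operation.

I_C ≈ 1.2 mA, V_CE ≈ 12 V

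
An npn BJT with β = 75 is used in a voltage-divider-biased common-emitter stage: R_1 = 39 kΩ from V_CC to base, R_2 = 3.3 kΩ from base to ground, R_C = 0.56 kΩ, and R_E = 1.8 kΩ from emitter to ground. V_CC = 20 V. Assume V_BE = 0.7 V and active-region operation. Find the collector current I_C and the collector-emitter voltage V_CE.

Thevenize the base divider: V_Th = V_CC·R_2/(R_1+R_2) = 20×3.3/42.3 = 1.56 V, R_Th = R_1‖R_2 = 3.04 kΩ.
Base-emitter loop: V_Th = I_B·R_Th + V_BE + (β+1)I_B·R_E, so I_B = (1.56 − 0.7) / (3.04 + 76×1.8) = 0.00615 mA.
I_C = β·I_B = 75×0.00615 = 0.461 mA, and I_E = (β+1)I_B = 0.468 mA.
V_CE = V_CC − I_C·R_C − I_E·R_E = 20 − 0.461×0.56 − 0.468×1.8 = 18.9 V.
V_CE = 18.9 V > 0.2 V confirms active-region operation.

I_C ≈ 0.46 mA, V_CE ≈ 19 V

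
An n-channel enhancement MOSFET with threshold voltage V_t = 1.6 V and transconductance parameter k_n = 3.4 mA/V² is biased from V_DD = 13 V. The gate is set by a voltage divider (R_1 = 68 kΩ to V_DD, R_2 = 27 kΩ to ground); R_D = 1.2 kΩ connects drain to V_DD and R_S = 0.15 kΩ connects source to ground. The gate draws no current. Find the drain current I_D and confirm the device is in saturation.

V_G = V_DD·R_2/(R_1+R_2) = 13×27/95 = 3.69 V.
Assume saturation: I_D = (k_n/2)(V_GS − V_t)² with V_GS = V_G − I_D·R_S = 3.69 − 0.15·I_D.
Substituting gives 0.0382·I_D² − 2.07·I_D + 7.46 = 0, with roots I_D = 3.89 or 50.2 mA.
The root I_D = 50.2 mA gives V_GS = -3.83 V ≤ V_t, so take I_D = 3.89 mA.
Then V_GS = 3.11 V and V_DS = V_DD − I_D(R_D+R_S) = 13 − 3.89×1.35 = 7.75 V.
Saturation requires V_DS ≥ V_GS − V_t = 1.51 V; 7.75 ≥ 1.51 ✓.

I_D ≈ 3.9 mA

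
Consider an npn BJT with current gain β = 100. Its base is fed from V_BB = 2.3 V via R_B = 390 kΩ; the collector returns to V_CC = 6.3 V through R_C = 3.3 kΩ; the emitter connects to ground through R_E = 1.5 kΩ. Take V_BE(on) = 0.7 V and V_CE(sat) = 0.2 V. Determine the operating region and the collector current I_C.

Assume active. Base-emitter loop: I_B = (V_BB − V_BE)/(R_B + (β+1)R_E) = (2.3 − 0.7)/(390 + 101×1.5) = 0.00295 mA.
I_C = β·I_B = 100×0.00295 = 0.295 mA.
V_CE = V_CC − I_C·R_C − I_E·R_E = 6.3 − 0.295×3.3 − 0.298×1.5 = 4.88 V > V_CE(sat), so the active-region assumption holds.

active; I_C ≈ 0.3 mA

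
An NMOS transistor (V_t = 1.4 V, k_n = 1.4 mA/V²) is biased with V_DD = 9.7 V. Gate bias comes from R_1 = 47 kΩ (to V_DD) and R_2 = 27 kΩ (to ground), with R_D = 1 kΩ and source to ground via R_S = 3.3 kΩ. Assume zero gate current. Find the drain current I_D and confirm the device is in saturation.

I_D ≈ 0.41 mA

V_G = V_DD·R_2/(R_1+R_2) = 9.7×27/74 = 3.54 V.
Assume saturation: I_D = (k_n/2)(V_GS − V_t)² with V_GS = V_G − I_D·R_S = 3.54 − 3.3·I_D.
Substituting gives 7.62·I_D² − 10.9·I_D + 3.2 = 0, with roots I_D = 0.415 or 1.01 mA.
The root I_D = 1.01 mA gives V_GS = 0.197 V ≤ V_t, so take I_D = 0.415 mA.
Then V_GS = 2.17 V and V_DS = V_DD − I_D(R_D+R_S) = 9.7 − 0.415×4.3 = 7.92 V.
Saturation requires V_DS ≥ V_GS − V_t = 0.77 V; 7.92 ≥ 0.77 ✓.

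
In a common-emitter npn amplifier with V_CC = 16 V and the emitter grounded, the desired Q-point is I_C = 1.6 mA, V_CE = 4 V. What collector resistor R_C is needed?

R_C ≈ 7.5 kΩ

Collector loop: V_CC = I_C·R_C + V_CE.
R_C = (V_CC − V_CE)/I_C = (16 − 4)/1.6 = 7.5 kΩ.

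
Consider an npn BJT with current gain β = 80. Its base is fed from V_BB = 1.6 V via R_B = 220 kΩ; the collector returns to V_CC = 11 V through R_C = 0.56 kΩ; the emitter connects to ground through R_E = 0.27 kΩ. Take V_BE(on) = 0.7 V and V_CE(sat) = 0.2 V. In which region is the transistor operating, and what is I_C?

active; I_C ≈ 0.3 mA

Assume active. Base-emitter loop: I_B = (V_BB − V_BE)/(R_B + (β+1)R_E) = (1.6 − 0.7)/(220 + 81×0.27) = 0.00372 mA.
I_C = β·I_B = 80×0.00372 = 0.298 mA.
V_CE = V_CC − I_C·R_C − I_E·R_E = 11 − 0.298×0.56 − 0.301×0.27 = 10.8 V > V_CE(sat), so the active-region assumption holds.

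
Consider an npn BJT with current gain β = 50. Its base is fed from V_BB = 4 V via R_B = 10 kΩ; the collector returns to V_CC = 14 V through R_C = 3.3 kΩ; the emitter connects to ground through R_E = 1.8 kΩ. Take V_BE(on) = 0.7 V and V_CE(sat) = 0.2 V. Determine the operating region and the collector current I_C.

Assume active. Base-emitter loop: I_B = (V_BB − V_BE)/(R_B + (β+1)R_E) = (4 − 0.7)/(10 + 51×1.8) = 0.0324 mA.
I_C = β·I_B = 50×0.0324 = 1.62 mA.
V_CE = V_CC − I_C·R_C − I_E·R_E = 14 − 1.62×3.3 − 1.65×1.8 = 5.68 V > V_CE(sat), so the active-region assumption holds.

active; I_C ≈ 1.6 mA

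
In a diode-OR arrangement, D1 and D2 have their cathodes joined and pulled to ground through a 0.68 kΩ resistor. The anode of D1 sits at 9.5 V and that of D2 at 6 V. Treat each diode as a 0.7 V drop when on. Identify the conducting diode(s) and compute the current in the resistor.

Assume both conduct. Then node N would need to be at both 9.5−0.7 = 8.8 V and 6−0.7 = 5.3 V, which is impossible.
Assume only D1 conducts: V_N = 9.5 − 0.7 = 8.8 V, so I_R = 8.8/0.68 = 12.9 mA.
Check D2: its anode-to-cathode voltage is 6 − 8.8 = -2.8 V < 0.7 V, so it is off. The assumption is consistent.

Only D1 conducts; I_R ≈ 13 mA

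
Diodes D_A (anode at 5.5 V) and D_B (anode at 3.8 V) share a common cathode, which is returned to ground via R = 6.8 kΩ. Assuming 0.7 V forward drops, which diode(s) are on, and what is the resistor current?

Only D_A conducts; I_R ≈ 0.71 mA

Assume both conduct. Then node N would need to be at both 5.5−0.7 = 4.8 V and 3.8−0.7 = 3.1 V, which is impossible.
Assume only D_A conducts: V_N = 5.5 − 0.7 = 4.8 V, so I_R = 4.8/6.8 = 0.706 mA.
Check D_B: its anode-to-cathode voltage is 3.8 − 4.8 = -1 V < 0.7 V, so it is off. The assumption is consistent.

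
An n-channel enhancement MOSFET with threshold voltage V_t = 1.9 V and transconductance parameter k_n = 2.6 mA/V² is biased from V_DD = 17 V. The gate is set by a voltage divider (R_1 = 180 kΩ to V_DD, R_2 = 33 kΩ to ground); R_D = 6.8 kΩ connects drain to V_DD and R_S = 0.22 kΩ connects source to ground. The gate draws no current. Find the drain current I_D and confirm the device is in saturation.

V_G = V_DD·R_2/(R_1+R_2) = 17×33/213 = 2.63 V.
Assume saturation: I_D = (k_n/2)(V_GS − V_t)² with V_GS = V_G − I_D·R_S = 2.63 − 0.22·I_D.
Substituting gives 0.0629·I_D² − 1.42·I_D + 0.7 = 0, with roots I_D = 0.504 or 22.1 mA.
The root I_D = 22.1 mA gives V_GS = -2.22 V ≤ V_t, so take I_D = 0.504 mA.
Then V_GS = 2.52 V and V_DS = V_DD − I_D(R_D+R_S) = 17 − 0.504×7.02 = 13.5 V.
Saturation requires V_DS ≥ V_GS − V_t = 0.623 V; 13.5 ≥ 0.623 ✓.

I_D ≈ 0.5 mA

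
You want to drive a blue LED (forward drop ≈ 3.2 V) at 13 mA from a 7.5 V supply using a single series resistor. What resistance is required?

The resistor drops V_S − V_D = 7.5 − 3.2 = 4.3 V at 13 mA.
R = 4.3 V / 13 mA = 0.331 kΩ.

R ≈ 0.33 kΩ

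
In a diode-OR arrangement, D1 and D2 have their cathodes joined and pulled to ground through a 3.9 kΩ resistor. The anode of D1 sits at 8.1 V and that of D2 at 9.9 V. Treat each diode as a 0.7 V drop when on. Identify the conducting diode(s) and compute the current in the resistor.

Assume both conduct. Then node N would need to be at both 8.1−0.7 = 7.4 V and 9.9−0.7 = 9.2 V, which is impossible.
Assume only D2 conducts: V_N = 9.9 − 0.7 = 9.2 V, so I_R = 9.2/3.9 = 2.36 mA.
Check D1: its anode-to-cathode voltage is 8.1 − 9.2 = -1.1 V < 0.7 V, so it is off. The assumption is consistent.

Only D2 conducts; I_R ≈ 2.4 mA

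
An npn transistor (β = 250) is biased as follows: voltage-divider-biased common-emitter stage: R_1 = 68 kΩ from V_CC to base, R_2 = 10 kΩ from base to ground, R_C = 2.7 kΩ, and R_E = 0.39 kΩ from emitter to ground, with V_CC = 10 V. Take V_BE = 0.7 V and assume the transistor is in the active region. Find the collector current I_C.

I_C ≈ 1.4 mA

Thevenize the base divider: V_Th = V_CC·R_2/(R_1+R_2) = 10×10/78 = 1.28 V, R_Th = R_1‖R_2 = 8.72 kΩ.
Base-emitter loop: V_Th = I_B·R_Th + V_BE + (β+1)I_B·R_E, so I_B = (1.28 − 0.7) / (8.72 + 251×0.39) = 0.00546 mA.
I_C = β·I_B = 250×0.00546 = 1.36 mA, and I_E = (β+1)I_B = 1.37 mA.
V_CE = V_CC − I_C·R_C − I_E·R_E = 10 − 1.36×2.7 − 1.37×0.39 = 5.78 V.
V_CE = 5.78 V > 0.2 V confirms active-region operation.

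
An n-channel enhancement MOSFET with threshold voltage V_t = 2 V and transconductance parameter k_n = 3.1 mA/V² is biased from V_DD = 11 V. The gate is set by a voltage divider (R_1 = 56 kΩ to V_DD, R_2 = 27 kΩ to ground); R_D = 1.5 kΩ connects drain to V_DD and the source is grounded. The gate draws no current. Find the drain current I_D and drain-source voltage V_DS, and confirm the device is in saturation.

V_G = V_DD·R_2/(R_1+R_2) = 11×27/83 = 3.58 V. With the source grounded, V_GS = V_G = 3.58 V.
Assume saturation: I_D = (k_n/2)(V_GS − V_t)² = (3.1/2)×(3.58 − 2)² = 1.55×1.58² = 3.86 mA.
V_DS = V_DD − I_D·R_D = 11 − 3.86×1.5 = 5.21 V.
Saturation requires V_DS ≥ V_GS − V_t = 1.58 V; 5.21 ≥ 1.58 ✓.

I_D ≈ 3.9 mA, V_DS ≈ 5.2 V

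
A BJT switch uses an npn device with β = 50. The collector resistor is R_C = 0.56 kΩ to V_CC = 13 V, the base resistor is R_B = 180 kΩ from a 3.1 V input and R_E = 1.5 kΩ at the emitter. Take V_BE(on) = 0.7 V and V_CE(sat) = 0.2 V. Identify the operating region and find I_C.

Assume active. Base-emitter loop: I_B = (V_BB − V_BE)/(R_B + (β+1)R_E) = (3.1 − 0.7)/(180 + 51×1.5) = 0.00936 mA.
I_C = β·I_B = 50×0.00936 = 0.468 mA.
V_CE = V_CC − I_C·R_C − I_E·R_E = 13 − 0.468×0.56 − 0.477×1.5 = 12 V > V_CE(sat), so the active-region assumption holds.

active; I_C ≈ 0.47 mA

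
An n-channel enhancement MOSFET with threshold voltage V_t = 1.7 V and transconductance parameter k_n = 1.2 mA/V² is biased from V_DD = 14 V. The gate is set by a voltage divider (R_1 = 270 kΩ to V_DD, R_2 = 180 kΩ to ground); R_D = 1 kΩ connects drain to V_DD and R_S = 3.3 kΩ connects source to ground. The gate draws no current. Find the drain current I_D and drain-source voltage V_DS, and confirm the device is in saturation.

I_D ≈ 0.83 mA, V_DS ≈ 10 V

V_G = V_DD·R_2/(R_1+R_2) = 14×180/450 = 5.6 V.
Assume saturation: I_D = (k_n/2)(V_GS − V_t)² with V_GS = V_G − I_D·R_S = 5.6 − 3.3·I_D.
Substituting gives 6.53·I_D² − 16.4·I_D + 9.13 = 0, with roots I_D = 0.826 or 1.69 mA.
The root I_D = 1.69 mA gives V_GS = 0.0215 V ≤ V_t, so take I_D = 0.826 mA.
Then V_GS = 2.87 V and V_DS = V_DD − I_D(R_D+R_S) = 14 − 0.826×4.3 = 10.4 V.
Saturation requires V_DS ≥ V_GS − V_t = 1.17 V; 10.4 ≥ 1.17 ✓.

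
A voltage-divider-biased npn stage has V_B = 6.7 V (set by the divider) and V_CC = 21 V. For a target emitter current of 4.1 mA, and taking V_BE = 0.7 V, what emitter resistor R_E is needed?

R_E ≈ 1.5 kΩ

V_E = V_B − V_BE = 6.7 − 0.7 = 6 V.
R_E = V_E / I_E = 6 / 4.1 = 1.46 kΩ.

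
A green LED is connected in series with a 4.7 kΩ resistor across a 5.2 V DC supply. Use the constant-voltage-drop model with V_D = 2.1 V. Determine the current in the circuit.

KVL around the loop: 5.2 = V_D + I·R = 2.1 + I × 4.7 kΩ.
So I = (5.2 − 2.1) / 4.7 kΩ = 3.1 / 4.7 = 0.66 mA.

I ≈ 0.66 mA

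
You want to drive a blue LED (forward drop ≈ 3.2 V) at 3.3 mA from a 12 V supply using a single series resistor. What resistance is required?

R ≈ 2.7 kΩ

The resistor drops V_S − V_D = 12 − 3.2 = 8.8 V at 3.3 mA.
R = 8.8 V / 3.3 mA = 2.67 kΩ.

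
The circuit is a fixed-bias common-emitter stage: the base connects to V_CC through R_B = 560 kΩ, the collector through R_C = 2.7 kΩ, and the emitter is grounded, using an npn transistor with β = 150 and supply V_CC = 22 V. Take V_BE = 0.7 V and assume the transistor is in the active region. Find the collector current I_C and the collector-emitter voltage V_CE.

Base loop: V_CC = I_B·R_B + V_BE, so I_B = (22 − 0.7)/560 kΩ = 0.038 mA.
In the active region I_C = β·I_B = 150 × 0.038 = 5.71 mA.
Collector loop: V_CE = V_CC − I_C·R_C = 22 − 5.71×2.7 = 6.6 V.
Since V_CE = 6.6 V > V_CE(sat) ≈ 0.2 V, the transistor is in the active region as assumed.

I_C ≈ 5.7 mA, V_CE ≈ 6.6 V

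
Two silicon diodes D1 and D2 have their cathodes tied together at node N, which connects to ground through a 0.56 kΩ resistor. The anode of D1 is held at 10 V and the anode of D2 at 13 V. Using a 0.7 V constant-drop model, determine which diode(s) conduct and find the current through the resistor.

Only D2 conducts; I_R ≈ 22 mA

Assume both conduct. Then node N would need to be at both 10−0.7 = 9.3 V and 13−0.7 = 12.3 V, which is impossible.
Assume only D2 conducts: V_N = 13 − 0.7 = 12.3 V, so I_R = 12.3/0.56 = 22 mA.
Check D1: its anode-to-cathode voltage is 10 − 12.3 = -2.3 V < 0.7 V, so it is off. The assumption is consistent.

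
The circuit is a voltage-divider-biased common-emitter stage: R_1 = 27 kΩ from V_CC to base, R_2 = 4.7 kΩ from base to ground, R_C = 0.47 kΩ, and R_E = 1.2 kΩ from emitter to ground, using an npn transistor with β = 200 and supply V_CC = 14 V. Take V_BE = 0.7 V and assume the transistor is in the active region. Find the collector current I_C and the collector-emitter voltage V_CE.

Thevenize the base divider: V_Th = V_CC·R_2/(R_1+R_2) = 14×4.7/31.7 = 2.08 V, R_Th = R_1‖R_2 = 4 kΩ.
Base-emitter loop: V_Th = I_B·R_Th + V_BE + (β+1)I_B·R_E, so I_B = (2.08 − 0.7) / (4 + 201×1.2) = 0.00561 mA.
I_C = β·I_B = 200×0.00561 = 1.12 mA, and I_E = (β+1)I_B = 1.13 mA.
V_CE = V_CC − I_C·R_C − I_E·R_E = 14 − 1.12×0.47 − 1.13×1.2 = 12.1 V.
V_CE = 12.1 V > 0.2 V confirms active-region operation.

I_C ≈ 1.1 mA, V_CE ≈ 12 V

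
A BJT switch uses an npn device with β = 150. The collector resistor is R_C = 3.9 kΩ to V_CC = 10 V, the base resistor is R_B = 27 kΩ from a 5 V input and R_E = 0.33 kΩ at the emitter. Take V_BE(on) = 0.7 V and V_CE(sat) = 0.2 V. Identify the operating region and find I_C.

saturation; I_C ≈ 2.3 mA

Assume active: I_B = (5 − 0.7)/(27 + 151×0.33) = 0.056 mA, I_C = β·I_B = 8.4 mA.
Then V_CE = 10 − 8.4×3.9 − 8.45×0.33 = -25.5 V < 0.2 V — the active assumption fails.
Re-solve with V_CE = 0.2 V. KCL at the emitter: V_E/R_E = (V_BB−0.7−V_E)/R_B + (V_CC−0.2−V_E)/R_C, giving V_E = 0.804 V.
I_C = (V_CC − 0.2 − V_E)/R_C = (9.8 − 0.804)/3.9 = 2.31 mA.
Check: I_B = (4.3 − 0.804)/27 = 0.129 mA, and β·I_B = 19.4 mA > I_C, confirming saturation.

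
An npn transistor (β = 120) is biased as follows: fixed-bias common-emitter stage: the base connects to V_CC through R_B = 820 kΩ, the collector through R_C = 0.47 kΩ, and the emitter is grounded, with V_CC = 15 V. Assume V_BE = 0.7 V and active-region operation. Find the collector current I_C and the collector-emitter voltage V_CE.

I_C ≈ 2.1 mA, V_CE ≈ 14 V

Base loop: V_CC = I_B·R_B + V_BE, so I_B = (15 − 0.7)/820 kΩ = 0.0174 mA.
In the active region I_C = β·I_B = 120 × 0.0174 = 2.09 mA.
Collector loop: V_CE = V_CC − I_C·R_C = 15 − 2.09×0.47 = 14 V.
Since V_CE = 14 V > V_CE(sat) ≈ 0.2 V, the transistor is in the active region as assumed.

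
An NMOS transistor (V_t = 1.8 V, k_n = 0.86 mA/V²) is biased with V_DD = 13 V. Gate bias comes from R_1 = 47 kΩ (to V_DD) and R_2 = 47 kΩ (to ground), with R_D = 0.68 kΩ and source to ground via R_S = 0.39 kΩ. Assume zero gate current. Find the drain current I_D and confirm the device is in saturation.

I_D ≈ 4.1 mA

V_G = V_DD·R_2/(R_1+R_2) = 13×47/94 = 6.5 V.
Assume saturation: I_D = (k_n/2)(V_GS − V_t)² with V_GS = V_G − I_D·R_S = 6.5 − 0.39·I_D.
Substituting gives 0.0654·I_D² − 2.58·I_D + 9.5 = 0, with roots I_D = 4.12 or 35.3 mA.
The root I_D = 35.3 mA gives V_GS = -7.26 V ≤ V_t, so take I_D = 4.12 mA.
Then V_GS = 4.89 V and V_DS = V_DD − I_D(R_D+R_S) = 13 − 4.12×1.07 = 8.59 V.
Saturation requires V_DS ≥ V_GS − V_t = 3.09 V; 8.59 ≥ 3.09 ✓.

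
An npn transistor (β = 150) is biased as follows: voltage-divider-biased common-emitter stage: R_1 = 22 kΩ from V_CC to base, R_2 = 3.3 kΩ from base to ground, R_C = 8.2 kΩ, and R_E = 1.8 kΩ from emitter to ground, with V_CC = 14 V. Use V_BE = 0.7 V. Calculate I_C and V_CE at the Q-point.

Thevenize the base divider: V_Th = V_CC·R_2/(R_1+R_2) = 14×3.3/25.3 = 1.83 V, R_Th = R_1‖R_2 = 2.87 kΩ.
Base-emitter loop: V_Th = I_B·R_Th + V_BE + (β+1)I_B·R_E, so I_B = (1.83 − 0.7) / (2.87 + 151×1.8) = 0.0041 mA.
I_C = β·I_B = 150×0.0041 = 0.615 mA, and I_E = (β+1)I_B = 0.619 mA.
V_CE = V_CC − I_C·R_C − I_E·R_E = 14 − 0.615×8.2 − 0.619×1.8 = 7.84 V.
V_CE = 7.84 V > 0.2 V confirms active-region operation.

I_C ≈ 0.61 mA, V_CE ≈ 7.8 V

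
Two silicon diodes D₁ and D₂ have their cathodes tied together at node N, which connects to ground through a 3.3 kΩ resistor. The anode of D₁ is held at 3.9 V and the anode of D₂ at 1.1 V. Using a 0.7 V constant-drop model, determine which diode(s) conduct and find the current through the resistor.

Only D₁ conducts; I_R ≈ 0.97 mA

Assume both conduct. Then node N would need to be at both 3.9−0.7 = 3.2 V and 1.1−0.7 = 0.4 V, which is impossible.
Assume only D₁ conducts: V_N = 3.9 − 0.7 = 3.2 V, so I_R = 3.2/3.3 = 0.97 mA.
Check D₂: its anode-to-cathode voltage is 1.1 − 3.2 = -2.1 V < 0.7 V, so it is off. The assumption is consistent.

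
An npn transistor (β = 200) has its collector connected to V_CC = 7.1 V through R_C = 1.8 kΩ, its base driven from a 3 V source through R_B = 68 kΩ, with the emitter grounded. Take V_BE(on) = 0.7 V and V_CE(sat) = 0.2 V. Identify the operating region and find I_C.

Assume active: I_B = (3 − 0.7)/68 = 0.0338 mA, giving I_C = β·I_B = 6.76 mA.
But then V_CE = 7.1 − 6.76×1.8 = -5.08 V < V_CE(sat) = 0.2 V — impossible in the active region.
So the transistor is saturated. With V_CE = 0.2 V, I_C = (V_CC − 0.2)/R_C = 6.9/1.8 = 3.83 mA.
Check: β·I_B = 6.76 mA > I_C = 3.83 mA, confirming saturation.

saturation; I_C ≈ 3.8 mA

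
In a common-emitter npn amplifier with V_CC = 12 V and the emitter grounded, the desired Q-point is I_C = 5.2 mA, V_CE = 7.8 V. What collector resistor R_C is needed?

Collector loop: V_CC = I_C·R_C + V_CE.
R_C = (V_CC − V_CE)/I_C = (12 − 7.8)/5.2 = 0.808 kΩ.

R_C ≈ 0.81 kΩ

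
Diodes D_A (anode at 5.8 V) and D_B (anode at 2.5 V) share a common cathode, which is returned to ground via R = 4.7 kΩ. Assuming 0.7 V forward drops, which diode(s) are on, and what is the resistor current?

Only D_A conducts; I_R ≈ 1.1 mA

Assume both conduct. Then node N would need to be at both 5.8−0.7 = 5.1 V and 2.5−0.7 = 1.8 V, which is impossible.
Assume only D_A conducts: V_N = 5.8 − 0.7 = 5.1 V, so I_R = 5.1/4.7 = 1.09 mA.
Check D_B: its anode-to-cathode voltage is 2.5 − 5.1 = -2.6 V < 0.7 V, so it is off. The assumption is consistent.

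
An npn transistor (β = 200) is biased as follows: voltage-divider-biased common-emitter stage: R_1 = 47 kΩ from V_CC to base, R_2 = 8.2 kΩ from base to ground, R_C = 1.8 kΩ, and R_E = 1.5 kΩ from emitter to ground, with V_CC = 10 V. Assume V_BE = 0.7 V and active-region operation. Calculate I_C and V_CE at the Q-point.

Thevenize the base divider: V_Th = V_CC·R_2/(R_1+R_2) = 10×8.2/55.2 = 1.49 V, R_Th = R_1‖R_2 = 6.98 kΩ.
Base-emitter loop: V_Th = I_B·R_Th + V_BE + (β+1)I_B·R_E, so I_B = (1.49 − 0.7) / (6.98 + 201×1.5) = 0.00255 mA.
I_C = β·I_B = 200×0.00255 = 0.509 mA, and I_E = (β+1)I_B = 0.512 mA.
V_CE = V_CC − I_C·R_C − I_E·R_E = 10 − 0.509×1.8 − 0.512×1.5 = 8.32 V.
V_CE = 8.32 V > 0.2 V confirms active-region operation.

I_C ≈ 0.51 mA, V_CE ≈ 8.3 V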